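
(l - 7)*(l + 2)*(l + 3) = l^3 - 2*l^2 - 29*l - 42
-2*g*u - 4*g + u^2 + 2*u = (-2*g + u)*(u + 2)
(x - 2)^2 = x^2 - 4*x + 4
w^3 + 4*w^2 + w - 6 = (w - 1)*(w + 2)*(w + 3)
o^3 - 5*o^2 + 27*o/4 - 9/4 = (o - 3)*(o - 3/2)*(o - 1/2)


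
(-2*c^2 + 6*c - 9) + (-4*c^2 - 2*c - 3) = -6*c^2 + 4*c - 12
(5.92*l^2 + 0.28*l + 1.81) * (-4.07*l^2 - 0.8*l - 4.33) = -24.0944*l^4 - 5.8756*l^3 - 33.2243*l^2 - 2.6604*l - 7.8373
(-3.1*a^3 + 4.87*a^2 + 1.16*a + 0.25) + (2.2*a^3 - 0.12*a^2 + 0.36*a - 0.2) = -0.9*a^3 + 4.75*a^2 + 1.52*a + 0.05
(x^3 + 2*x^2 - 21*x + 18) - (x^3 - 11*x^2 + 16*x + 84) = 13*x^2 - 37*x - 66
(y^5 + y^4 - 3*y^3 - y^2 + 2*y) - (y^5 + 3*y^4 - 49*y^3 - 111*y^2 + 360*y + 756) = -2*y^4 + 46*y^3 + 110*y^2 - 358*y - 756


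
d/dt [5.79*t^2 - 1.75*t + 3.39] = 11.58*t - 1.75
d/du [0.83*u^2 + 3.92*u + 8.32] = 1.66*u + 3.92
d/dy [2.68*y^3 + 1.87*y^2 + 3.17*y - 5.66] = 8.04*y^2 + 3.74*y + 3.17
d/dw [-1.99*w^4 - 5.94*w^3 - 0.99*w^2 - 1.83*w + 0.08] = -7.96*w^3 - 17.82*w^2 - 1.98*w - 1.83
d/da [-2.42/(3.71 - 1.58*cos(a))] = 3.8236*sin(a)/(1.58*cos(a) - 3.71)^2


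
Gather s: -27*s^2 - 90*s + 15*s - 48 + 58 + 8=-27*s^2 - 75*s + 18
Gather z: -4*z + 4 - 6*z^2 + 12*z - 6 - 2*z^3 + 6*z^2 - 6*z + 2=-2*z^3 + 2*z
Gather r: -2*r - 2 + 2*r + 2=0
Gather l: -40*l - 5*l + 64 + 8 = 72 - 45*l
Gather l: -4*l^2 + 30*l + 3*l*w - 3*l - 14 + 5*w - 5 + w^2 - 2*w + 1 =-4*l^2 + l*(3*w + 27) + w^2 + 3*w - 18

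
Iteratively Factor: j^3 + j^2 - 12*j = (j - 3)*(j^2 + 4*j) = j*(j - 3)*(j + 4)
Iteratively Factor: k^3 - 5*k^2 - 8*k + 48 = (k - 4)*(k^2 - k - 12) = (k - 4)^2*(k + 3)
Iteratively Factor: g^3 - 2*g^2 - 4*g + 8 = (g - 2)*(g^2 - 4) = (g - 2)*(g + 2)*(g - 2)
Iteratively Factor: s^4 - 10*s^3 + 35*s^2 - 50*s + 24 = (s - 1)*(s^3 - 9*s^2 + 26*s - 24) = (s - 4)*(s - 1)*(s^2 - 5*s + 6) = (s - 4)*(s - 2)*(s - 1)*(s - 3)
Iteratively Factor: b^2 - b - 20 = (b - 5)*(b + 4)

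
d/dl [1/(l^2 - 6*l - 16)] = 2*(3 - l)/(-l^2 + 6*l + 16)^2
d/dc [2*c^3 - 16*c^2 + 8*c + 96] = 6*c^2 - 32*c + 8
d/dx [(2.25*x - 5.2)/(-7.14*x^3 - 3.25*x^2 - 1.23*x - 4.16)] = (32.13*x^3 - 104.0715*x^2 - 33.8*x - 15.756)/(50.9796*x^6 + 46.41*x^5 + 28.1269*x^4 + 67.3998*x^3 + 28.5529*x^2 + 10.2336*x + 17.3056)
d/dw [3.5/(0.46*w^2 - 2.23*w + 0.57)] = (7.805 - 3.22*w)/(0.46*w^2 - 2.23*w + 0.57)^2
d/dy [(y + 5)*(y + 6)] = 2*y + 11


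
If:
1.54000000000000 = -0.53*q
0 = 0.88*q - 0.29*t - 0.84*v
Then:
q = -2.91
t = -2.89655172413793*v - 8.81717631750163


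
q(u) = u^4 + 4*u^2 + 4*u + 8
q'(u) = 4*u^3 + 8*u + 4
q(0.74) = 13.45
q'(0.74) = 11.54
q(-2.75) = 84.44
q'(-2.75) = -101.19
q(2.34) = 69.24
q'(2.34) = 73.97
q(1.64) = 32.55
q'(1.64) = 34.76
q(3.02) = 139.74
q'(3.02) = 138.33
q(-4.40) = 442.65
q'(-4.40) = -371.94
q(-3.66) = 226.38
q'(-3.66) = -221.39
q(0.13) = 8.59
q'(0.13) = 5.05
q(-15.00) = 51473.00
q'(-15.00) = -13616.00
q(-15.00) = 51473.00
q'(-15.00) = -13616.00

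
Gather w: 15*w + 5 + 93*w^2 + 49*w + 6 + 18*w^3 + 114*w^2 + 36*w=18*w^3 + 207*w^2 + 100*w + 11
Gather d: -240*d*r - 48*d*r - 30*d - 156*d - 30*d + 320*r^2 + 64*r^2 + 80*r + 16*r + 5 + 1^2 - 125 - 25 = d*(-288*r - 216) + 384*r^2 + 96*r - 144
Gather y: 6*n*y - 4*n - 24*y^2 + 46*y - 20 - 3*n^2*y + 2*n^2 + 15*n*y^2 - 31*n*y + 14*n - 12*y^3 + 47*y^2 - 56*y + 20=2*n^2 + 10*n - 12*y^3 + y^2*(15*n + 23) + y*(-3*n^2 - 25*n - 10)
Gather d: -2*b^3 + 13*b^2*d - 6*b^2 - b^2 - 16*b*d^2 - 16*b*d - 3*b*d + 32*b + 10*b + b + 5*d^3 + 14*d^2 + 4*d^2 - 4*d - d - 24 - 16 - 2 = -2*b^3 - 7*b^2 + 43*b + 5*d^3 + d^2*(18 - 16*b) + d*(13*b^2 - 19*b - 5) - 42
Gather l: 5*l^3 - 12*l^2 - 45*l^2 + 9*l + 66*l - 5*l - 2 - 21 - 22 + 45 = 5*l^3 - 57*l^2 + 70*l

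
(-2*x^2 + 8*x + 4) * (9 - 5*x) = 10*x^3 - 58*x^2 + 52*x + 36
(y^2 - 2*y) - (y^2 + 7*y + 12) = -9*y - 12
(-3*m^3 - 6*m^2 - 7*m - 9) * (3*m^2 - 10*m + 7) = -9*m^5 + 12*m^4 + 18*m^3 + m^2 + 41*m - 63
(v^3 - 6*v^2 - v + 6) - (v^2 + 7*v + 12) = v^3 - 7*v^2 - 8*v - 6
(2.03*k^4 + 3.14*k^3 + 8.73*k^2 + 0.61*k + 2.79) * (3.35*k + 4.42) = 6.8005*k^5 + 19.4916*k^4 + 43.1243*k^3 + 40.6301*k^2 + 12.0427*k + 12.3318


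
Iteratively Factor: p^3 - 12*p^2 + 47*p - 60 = (p - 3)*(p^2 - 9*p + 20) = (p - 5)*(p - 3)*(p - 4)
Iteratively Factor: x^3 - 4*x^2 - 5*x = (x)*(x^2 - 4*x - 5) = x*(x + 1)*(x - 5)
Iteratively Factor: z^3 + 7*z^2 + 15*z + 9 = (z + 3)*(z^2 + 4*z + 3) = (z + 1)*(z + 3)*(z + 3)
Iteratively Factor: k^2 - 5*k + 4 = (k - 4)*(k - 1)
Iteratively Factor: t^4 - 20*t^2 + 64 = (t - 2)*(t^3 + 2*t^2 - 16*t - 32) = (t - 2)*(t + 4)*(t^2 - 2*t - 8) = (t - 2)*(t + 2)*(t + 4)*(t - 4)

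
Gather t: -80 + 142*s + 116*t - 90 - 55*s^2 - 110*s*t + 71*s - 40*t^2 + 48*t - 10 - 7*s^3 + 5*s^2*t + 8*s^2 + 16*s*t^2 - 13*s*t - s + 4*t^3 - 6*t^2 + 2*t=-7*s^3 - 47*s^2 + 212*s + 4*t^3 + t^2*(16*s - 46) + t*(5*s^2 - 123*s + 166) - 180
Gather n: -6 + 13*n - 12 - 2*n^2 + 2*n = -2*n^2 + 15*n - 18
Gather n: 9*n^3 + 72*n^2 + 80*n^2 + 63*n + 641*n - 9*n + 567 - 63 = 9*n^3 + 152*n^2 + 695*n + 504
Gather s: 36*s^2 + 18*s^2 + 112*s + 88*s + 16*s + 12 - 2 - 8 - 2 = 54*s^2 + 216*s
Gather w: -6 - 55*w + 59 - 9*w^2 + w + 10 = -9*w^2 - 54*w + 63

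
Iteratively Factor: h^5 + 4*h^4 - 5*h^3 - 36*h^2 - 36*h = (h + 2)*(h^4 + 2*h^3 - 9*h^2 - 18*h) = (h + 2)^2*(h^3 - 9*h) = h*(h + 2)^2*(h^2 - 9) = h*(h - 3)*(h + 2)^2*(h + 3)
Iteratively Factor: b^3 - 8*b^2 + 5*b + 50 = (b - 5)*(b^2 - 3*b - 10) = (b - 5)^2*(b + 2)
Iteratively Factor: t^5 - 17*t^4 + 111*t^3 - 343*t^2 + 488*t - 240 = (t - 3)*(t^4 - 14*t^3 + 69*t^2 - 136*t + 80) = (t - 3)*(t - 1)*(t^3 - 13*t^2 + 56*t - 80) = (t - 4)*(t - 3)*(t - 1)*(t^2 - 9*t + 20) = (t - 5)*(t - 4)*(t - 3)*(t - 1)*(t - 4)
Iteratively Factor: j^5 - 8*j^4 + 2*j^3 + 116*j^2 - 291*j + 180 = (j - 3)*(j^4 - 5*j^3 - 13*j^2 + 77*j - 60) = (j - 5)*(j - 3)*(j^3 - 13*j + 12) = (j - 5)*(j - 3)^2*(j^2 + 3*j - 4) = (j - 5)*(j - 3)^2*(j - 1)*(j + 4)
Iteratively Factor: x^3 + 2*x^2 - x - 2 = (x - 1)*(x^2 + 3*x + 2) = (x - 1)*(x + 2)*(x + 1)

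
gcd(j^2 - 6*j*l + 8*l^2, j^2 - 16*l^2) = j - 4*l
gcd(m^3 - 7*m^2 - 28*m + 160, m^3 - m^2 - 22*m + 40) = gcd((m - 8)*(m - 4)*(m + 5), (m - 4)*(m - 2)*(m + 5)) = m^2 + m - 20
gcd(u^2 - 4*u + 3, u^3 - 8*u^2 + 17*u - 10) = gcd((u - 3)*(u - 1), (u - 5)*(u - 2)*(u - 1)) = u - 1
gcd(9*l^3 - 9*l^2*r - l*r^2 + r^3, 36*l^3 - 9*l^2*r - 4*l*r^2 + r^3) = -9*l^2 + r^2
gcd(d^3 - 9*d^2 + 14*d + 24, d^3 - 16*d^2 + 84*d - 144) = d^2 - 10*d + 24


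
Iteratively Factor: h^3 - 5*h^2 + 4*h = (h - 4)*(h^2 - h) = (h - 4)*(h - 1)*(h)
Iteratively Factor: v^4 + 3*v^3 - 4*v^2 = (v)*(v^3 + 3*v^2 - 4*v) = v*(v - 1)*(v^2 + 4*v) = v*(v - 1)*(v + 4)*(v)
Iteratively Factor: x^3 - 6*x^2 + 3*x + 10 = (x - 2)*(x^2 - 4*x - 5) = (x - 2)*(x + 1)*(x - 5)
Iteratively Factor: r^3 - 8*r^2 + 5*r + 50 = (r - 5)*(r^2 - 3*r - 10) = (r - 5)^2*(r + 2)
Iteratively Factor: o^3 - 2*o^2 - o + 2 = (o - 2)*(o^2 - 1) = (o - 2)*(o - 1)*(o + 1)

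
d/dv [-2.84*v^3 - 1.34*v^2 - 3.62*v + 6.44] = -8.52*v^2 - 2.68*v - 3.62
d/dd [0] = 0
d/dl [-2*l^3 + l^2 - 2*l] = -6*l^2 + 2*l - 2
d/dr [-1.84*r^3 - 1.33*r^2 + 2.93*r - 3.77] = -5.52*r^2 - 2.66*r + 2.93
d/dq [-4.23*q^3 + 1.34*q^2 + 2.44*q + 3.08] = -12.69*q^2 + 2.68*q + 2.44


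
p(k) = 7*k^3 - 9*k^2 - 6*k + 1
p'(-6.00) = 858.00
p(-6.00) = -1799.00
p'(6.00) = 642.00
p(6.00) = 1153.00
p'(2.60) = 89.16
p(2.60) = 47.59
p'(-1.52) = 69.88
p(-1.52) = -35.26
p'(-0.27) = 0.39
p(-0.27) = 1.83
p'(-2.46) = 165.36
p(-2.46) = -142.91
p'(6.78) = 837.30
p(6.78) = 1728.26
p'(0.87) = -5.77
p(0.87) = -6.42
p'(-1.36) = 57.32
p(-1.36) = -25.09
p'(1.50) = 14.25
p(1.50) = -4.62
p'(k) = 21*k^2 - 18*k - 6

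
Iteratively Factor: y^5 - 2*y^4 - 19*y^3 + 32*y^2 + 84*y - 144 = (y + 3)*(y^4 - 5*y^3 - 4*y^2 + 44*y - 48) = (y + 3)^2*(y^3 - 8*y^2 + 20*y - 16) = (y - 2)*(y + 3)^2*(y^2 - 6*y + 8) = (y - 4)*(y - 2)*(y + 3)^2*(y - 2)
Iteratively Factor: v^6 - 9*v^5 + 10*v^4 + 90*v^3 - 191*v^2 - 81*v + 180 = (v - 3)*(v^5 - 6*v^4 - 8*v^3 + 66*v^2 + 7*v - 60) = (v - 5)*(v - 3)*(v^4 - v^3 - 13*v^2 + v + 12) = (v - 5)*(v - 3)*(v + 1)*(v^3 - 2*v^2 - 11*v + 12) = (v - 5)*(v - 3)*(v + 1)*(v + 3)*(v^2 - 5*v + 4) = (v - 5)*(v - 3)*(v - 1)*(v + 1)*(v + 3)*(v - 4)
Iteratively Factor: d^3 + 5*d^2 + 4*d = (d + 4)*(d^2 + d) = (d + 1)*(d + 4)*(d)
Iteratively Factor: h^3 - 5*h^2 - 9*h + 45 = (h - 5)*(h^2 - 9) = (h - 5)*(h + 3)*(h - 3)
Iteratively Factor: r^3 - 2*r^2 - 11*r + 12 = (r - 4)*(r^2 + 2*r - 3) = (r - 4)*(r - 1)*(r + 3)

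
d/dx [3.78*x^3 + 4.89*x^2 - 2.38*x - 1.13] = 11.34*x^2 + 9.78*x - 2.38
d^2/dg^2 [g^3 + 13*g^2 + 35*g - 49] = 6*g + 26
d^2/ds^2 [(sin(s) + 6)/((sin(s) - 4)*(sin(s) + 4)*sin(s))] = 2*(-2*sin(s)^4 - 27*sin(s)^3 - 29*sin(s)^2 + 132*sin(s) + 16 - 1056/sin(s) + 1536/sin(s)^3)/((sin(s) - 4)^3*(sin(s) + 4)^3)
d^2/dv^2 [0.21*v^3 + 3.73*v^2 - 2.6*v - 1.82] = 1.26*v + 7.46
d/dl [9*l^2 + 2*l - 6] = 18*l + 2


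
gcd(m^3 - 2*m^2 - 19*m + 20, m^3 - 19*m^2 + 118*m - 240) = m - 5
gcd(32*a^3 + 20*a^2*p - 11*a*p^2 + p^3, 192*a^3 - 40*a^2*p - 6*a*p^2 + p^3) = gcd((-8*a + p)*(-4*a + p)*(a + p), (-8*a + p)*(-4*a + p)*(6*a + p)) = 32*a^2 - 12*a*p + p^2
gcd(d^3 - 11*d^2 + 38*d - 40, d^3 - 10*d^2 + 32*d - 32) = d^2 - 6*d + 8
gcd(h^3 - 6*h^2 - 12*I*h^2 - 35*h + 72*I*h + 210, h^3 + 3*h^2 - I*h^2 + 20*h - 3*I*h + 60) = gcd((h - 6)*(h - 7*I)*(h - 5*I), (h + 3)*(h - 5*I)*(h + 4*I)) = h - 5*I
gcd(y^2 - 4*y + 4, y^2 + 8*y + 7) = 1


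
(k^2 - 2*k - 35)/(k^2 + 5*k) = (k - 7)/k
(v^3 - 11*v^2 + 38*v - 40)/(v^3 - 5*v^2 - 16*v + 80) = (v - 2)/(v + 4)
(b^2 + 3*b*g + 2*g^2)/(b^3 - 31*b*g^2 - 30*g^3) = (b + 2*g)/(b^2 - b*g - 30*g^2)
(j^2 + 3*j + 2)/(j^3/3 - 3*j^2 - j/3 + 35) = 3*(j^2 + 3*j + 2)/(j^3 - 9*j^2 - j + 105)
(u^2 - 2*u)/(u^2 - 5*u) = (u - 2)/(u - 5)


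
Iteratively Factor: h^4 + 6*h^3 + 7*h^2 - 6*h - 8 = (h + 1)*(h^3 + 5*h^2 + 2*h - 8) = (h - 1)*(h + 1)*(h^2 + 6*h + 8) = (h - 1)*(h + 1)*(h + 4)*(h + 2)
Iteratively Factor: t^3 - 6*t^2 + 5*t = (t)*(t^2 - 6*t + 5) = t*(t - 1)*(t - 5)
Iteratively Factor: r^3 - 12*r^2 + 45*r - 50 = (r - 2)*(r^2 - 10*r + 25) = (r - 5)*(r - 2)*(r - 5)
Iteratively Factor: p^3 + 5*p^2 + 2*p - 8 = (p + 2)*(p^2 + 3*p - 4) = (p + 2)*(p + 4)*(p - 1)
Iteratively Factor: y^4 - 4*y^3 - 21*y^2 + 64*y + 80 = (y + 1)*(y^3 - 5*y^2 - 16*y + 80) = (y - 4)*(y + 1)*(y^2 - y - 20) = (y - 5)*(y - 4)*(y + 1)*(y + 4)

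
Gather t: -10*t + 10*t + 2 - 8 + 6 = 0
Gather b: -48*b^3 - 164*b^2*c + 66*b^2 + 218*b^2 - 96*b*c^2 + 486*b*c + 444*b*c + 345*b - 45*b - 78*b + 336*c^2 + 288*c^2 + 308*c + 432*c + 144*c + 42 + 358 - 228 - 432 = -48*b^3 + b^2*(284 - 164*c) + b*(-96*c^2 + 930*c + 222) + 624*c^2 + 884*c - 260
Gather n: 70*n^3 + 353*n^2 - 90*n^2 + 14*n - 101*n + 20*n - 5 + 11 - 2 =70*n^3 + 263*n^2 - 67*n + 4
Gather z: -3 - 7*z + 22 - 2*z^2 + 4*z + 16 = -2*z^2 - 3*z + 35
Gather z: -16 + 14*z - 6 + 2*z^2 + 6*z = 2*z^2 + 20*z - 22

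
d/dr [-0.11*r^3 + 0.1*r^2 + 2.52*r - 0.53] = -0.33*r^2 + 0.2*r + 2.52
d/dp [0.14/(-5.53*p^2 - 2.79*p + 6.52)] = (1.5484*p + 0.3906)/(5.53*p^2 + 2.79*p - 6.52)^2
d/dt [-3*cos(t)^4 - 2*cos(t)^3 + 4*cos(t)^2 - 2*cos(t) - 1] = (cos(t) + 3*cos(2*t) + 3*cos(3*t) + 5)*sin(t)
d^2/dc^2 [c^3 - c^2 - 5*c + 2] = 6*c - 2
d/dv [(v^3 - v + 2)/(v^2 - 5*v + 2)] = (-(2*v - 5)*(v^3 - v + 2) + (3*v^2 - 1)*(v^2 - 5*v + 2))/(v^2 - 5*v + 2)^2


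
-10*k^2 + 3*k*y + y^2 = (-2*k + y)*(5*k + y)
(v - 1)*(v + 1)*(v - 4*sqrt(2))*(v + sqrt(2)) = v^4 - 3*sqrt(2)*v^3 - 9*v^2 + 3*sqrt(2)*v + 8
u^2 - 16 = (u - 4)*(u + 4)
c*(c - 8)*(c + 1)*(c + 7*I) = c^4 - 7*c^3 + 7*I*c^3 - 8*c^2 - 49*I*c^2 - 56*I*c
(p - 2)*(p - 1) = p^2 - 3*p + 2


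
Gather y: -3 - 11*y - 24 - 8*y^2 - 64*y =-8*y^2 - 75*y - 27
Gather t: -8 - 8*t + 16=8 - 8*t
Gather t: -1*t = -t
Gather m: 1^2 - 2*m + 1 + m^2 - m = m^2 - 3*m + 2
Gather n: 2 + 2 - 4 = 0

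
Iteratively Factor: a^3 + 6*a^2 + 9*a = (a)*(a^2 + 6*a + 9) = a*(a + 3)*(a + 3)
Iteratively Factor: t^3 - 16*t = (t - 4)*(t^2 + 4*t) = (t - 4)*(t + 4)*(t)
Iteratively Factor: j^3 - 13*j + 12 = (j - 1)*(j^2 + j - 12) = (j - 1)*(j + 4)*(j - 3)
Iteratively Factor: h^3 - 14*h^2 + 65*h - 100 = (h - 4)*(h^2 - 10*h + 25) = (h - 5)*(h - 4)*(h - 5)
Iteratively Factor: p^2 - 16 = (p + 4)*(p - 4)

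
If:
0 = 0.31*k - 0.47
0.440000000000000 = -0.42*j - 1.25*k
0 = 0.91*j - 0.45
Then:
No Solution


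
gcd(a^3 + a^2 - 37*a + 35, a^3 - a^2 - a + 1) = a - 1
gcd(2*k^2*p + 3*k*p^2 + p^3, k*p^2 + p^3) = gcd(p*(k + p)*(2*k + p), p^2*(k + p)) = k*p + p^2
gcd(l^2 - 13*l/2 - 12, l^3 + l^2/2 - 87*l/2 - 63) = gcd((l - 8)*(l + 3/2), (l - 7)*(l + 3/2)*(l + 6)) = l + 3/2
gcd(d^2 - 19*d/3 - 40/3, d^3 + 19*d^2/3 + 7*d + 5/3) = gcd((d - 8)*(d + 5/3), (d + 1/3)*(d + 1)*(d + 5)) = 1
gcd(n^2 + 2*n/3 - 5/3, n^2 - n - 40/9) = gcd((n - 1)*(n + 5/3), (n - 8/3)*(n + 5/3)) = n + 5/3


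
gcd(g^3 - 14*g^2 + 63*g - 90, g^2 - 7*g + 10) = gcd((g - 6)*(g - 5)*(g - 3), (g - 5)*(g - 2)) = g - 5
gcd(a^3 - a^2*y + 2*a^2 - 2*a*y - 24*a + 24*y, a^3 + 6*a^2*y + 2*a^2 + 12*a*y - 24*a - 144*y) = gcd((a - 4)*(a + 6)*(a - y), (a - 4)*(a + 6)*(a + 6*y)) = a^2 + 2*a - 24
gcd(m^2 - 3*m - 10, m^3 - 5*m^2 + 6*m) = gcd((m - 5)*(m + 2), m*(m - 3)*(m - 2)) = 1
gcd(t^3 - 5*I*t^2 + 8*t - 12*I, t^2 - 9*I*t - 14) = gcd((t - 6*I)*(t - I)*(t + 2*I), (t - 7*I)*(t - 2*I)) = 1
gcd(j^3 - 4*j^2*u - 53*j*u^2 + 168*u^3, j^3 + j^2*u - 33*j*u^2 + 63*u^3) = -j^2 - 4*j*u + 21*u^2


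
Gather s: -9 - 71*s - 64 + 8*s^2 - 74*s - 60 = 8*s^2 - 145*s - 133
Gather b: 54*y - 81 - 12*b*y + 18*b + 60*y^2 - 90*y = b*(18 - 12*y) + 60*y^2 - 36*y - 81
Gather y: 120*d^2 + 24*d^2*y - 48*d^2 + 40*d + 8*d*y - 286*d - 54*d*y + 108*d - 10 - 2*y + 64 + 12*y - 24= 72*d^2 - 138*d + y*(24*d^2 - 46*d + 10) + 30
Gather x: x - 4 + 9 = x + 5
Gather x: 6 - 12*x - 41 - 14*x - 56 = -26*x - 91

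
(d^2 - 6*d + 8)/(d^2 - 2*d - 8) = (d - 2)/(d + 2)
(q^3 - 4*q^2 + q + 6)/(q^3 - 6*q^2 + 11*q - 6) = (q + 1)/(q - 1)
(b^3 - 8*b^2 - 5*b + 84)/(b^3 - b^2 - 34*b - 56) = (b^2 - b - 12)/(b^2 + 6*b + 8)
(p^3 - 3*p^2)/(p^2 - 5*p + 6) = p^2/(p - 2)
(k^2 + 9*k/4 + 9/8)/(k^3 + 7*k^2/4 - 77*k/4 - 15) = (k + 3/2)/(k^2 + k - 20)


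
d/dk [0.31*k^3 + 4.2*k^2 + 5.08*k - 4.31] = 0.93*k^2 + 8.4*k + 5.08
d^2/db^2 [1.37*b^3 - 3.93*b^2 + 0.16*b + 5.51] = 8.22*b - 7.86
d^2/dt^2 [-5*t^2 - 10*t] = -10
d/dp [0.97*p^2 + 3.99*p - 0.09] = 1.94*p + 3.99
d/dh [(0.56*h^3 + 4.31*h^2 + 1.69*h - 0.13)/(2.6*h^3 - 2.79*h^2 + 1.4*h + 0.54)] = (-8.88178419700125e-16*h^5 - 12.7684*h^4 - 7.22*h^3 + 12.6703*h^2 + 3.9294*h + 1.0946)/(6.76*h^6 - 14.508*h^5 + 15.0641*h^4 - 5.004*h^3 - 1.0532*h^2 + 1.512*h + 0.2916)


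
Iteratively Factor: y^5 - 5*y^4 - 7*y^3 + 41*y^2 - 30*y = (y - 2)*(y^4 - 3*y^3 - 13*y^2 + 15*y) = (y - 2)*(y - 1)*(y^3 - 2*y^2 - 15*y) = (y - 5)*(y - 2)*(y - 1)*(y^2 + 3*y) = (y - 5)*(y - 2)*(y - 1)*(y + 3)*(y)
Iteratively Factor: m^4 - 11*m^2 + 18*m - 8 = (m + 4)*(m^3 - 4*m^2 + 5*m - 2) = (m - 1)*(m + 4)*(m^2 - 3*m + 2) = (m - 1)^2*(m + 4)*(m - 2)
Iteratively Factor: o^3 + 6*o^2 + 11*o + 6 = (o + 1)*(o^2 + 5*o + 6) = (o + 1)*(o + 2)*(o + 3)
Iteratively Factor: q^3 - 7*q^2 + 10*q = (q - 2)*(q^2 - 5*q) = (q - 5)*(q - 2)*(q)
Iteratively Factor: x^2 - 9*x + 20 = (x - 4)*(x - 5)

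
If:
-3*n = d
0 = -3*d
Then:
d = 0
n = 0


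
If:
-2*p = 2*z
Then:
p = -z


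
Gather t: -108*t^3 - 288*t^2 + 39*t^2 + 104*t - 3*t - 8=-108*t^3 - 249*t^2 + 101*t - 8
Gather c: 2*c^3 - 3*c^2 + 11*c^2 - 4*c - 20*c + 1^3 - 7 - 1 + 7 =2*c^3 + 8*c^2 - 24*c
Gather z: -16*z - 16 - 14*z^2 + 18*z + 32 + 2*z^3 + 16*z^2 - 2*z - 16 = 2*z^3 + 2*z^2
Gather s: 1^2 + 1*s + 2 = s + 3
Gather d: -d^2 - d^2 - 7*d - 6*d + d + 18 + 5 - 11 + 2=-2*d^2 - 12*d + 14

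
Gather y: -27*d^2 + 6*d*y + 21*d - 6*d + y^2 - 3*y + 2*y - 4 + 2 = -27*d^2 + 15*d + y^2 + y*(6*d - 1) - 2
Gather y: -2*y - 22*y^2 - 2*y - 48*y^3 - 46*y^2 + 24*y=-48*y^3 - 68*y^2 + 20*y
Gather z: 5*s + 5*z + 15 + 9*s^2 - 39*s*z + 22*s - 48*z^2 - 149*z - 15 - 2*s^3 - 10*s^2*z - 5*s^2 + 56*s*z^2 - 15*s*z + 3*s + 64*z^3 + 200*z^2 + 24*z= -2*s^3 + 4*s^2 + 30*s + 64*z^3 + z^2*(56*s + 152) + z*(-10*s^2 - 54*s - 120)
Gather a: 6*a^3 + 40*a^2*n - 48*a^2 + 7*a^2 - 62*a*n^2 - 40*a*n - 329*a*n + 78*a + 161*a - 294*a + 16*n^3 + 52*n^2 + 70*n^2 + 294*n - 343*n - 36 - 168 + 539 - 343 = 6*a^3 + a^2*(40*n - 41) + a*(-62*n^2 - 369*n - 55) + 16*n^3 + 122*n^2 - 49*n - 8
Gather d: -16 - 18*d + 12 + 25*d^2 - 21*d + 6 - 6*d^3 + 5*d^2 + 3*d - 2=-6*d^3 + 30*d^2 - 36*d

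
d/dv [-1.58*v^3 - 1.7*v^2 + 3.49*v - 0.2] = -4.74*v^2 - 3.4*v + 3.49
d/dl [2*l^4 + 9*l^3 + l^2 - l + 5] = 8*l^3 + 27*l^2 + 2*l - 1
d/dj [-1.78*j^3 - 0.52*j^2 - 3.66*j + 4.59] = -5.34*j^2 - 1.04*j - 3.66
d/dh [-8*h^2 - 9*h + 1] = -16*h - 9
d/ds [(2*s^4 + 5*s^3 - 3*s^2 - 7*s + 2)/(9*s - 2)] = (54*s^4 + 74*s^3 - 57*s^2 + 12*s - 4)/(81*s^2 - 36*s + 4)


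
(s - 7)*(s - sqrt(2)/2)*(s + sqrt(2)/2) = s^3 - 7*s^2 - s/2 + 7/2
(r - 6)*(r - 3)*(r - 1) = r^3 - 10*r^2 + 27*r - 18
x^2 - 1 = (x - 1)*(x + 1)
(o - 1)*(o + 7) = o^2 + 6*o - 7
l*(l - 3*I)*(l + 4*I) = l^3 + I*l^2 + 12*l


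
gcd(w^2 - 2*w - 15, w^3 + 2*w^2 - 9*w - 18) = w + 3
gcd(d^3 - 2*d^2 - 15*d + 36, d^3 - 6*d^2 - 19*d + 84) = d^2 + d - 12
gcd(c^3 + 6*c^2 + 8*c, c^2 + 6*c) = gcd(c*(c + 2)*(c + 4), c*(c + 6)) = c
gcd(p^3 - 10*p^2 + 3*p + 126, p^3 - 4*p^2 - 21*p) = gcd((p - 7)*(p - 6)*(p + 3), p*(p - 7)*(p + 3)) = p^2 - 4*p - 21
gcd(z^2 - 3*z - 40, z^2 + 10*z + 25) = z + 5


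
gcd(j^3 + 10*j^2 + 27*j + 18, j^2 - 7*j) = 1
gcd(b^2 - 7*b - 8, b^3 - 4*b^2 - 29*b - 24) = b^2 - 7*b - 8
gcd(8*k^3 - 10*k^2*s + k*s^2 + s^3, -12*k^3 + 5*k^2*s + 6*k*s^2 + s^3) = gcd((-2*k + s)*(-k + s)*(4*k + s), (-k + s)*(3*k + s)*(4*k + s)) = -4*k^2 + 3*k*s + s^2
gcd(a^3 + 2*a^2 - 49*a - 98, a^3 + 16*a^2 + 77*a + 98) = a^2 + 9*a + 14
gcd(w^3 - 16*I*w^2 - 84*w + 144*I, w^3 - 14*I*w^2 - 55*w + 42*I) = w - 6*I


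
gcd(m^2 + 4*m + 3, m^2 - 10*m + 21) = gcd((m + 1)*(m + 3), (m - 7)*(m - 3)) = 1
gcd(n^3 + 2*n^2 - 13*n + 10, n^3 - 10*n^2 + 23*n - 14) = n^2 - 3*n + 2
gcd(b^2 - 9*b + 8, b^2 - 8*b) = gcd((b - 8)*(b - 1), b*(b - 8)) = b - 8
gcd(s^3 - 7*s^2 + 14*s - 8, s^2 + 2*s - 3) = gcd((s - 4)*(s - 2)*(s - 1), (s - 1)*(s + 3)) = s - 1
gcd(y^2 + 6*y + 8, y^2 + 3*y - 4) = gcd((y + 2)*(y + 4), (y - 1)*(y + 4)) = y + 4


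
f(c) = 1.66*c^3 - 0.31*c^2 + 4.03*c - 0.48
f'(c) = 4.98*c^2 - 0.62*c + 4.03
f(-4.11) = -137.53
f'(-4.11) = 90.70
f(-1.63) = -15.06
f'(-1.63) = 18.27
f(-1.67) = -15.81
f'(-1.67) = 18.95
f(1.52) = 10.76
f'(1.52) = 14.59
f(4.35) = 147.82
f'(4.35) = 95.57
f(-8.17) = -959.36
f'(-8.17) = 341.50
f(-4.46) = -171.89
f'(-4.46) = 105.86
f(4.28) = 141.24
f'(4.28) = 92.60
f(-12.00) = -2961.96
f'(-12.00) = 728.59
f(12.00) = 2871.72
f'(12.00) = 713.71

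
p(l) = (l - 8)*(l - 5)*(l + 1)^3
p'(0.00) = 107.00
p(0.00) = 40.00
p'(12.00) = 38363.00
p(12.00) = 61516.00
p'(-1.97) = 211.61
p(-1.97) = -63.42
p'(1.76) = 262.72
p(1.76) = 425.07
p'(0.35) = 164.23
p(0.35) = 87.52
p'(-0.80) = 6.01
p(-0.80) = 0.41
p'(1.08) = 254.53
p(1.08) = 244.11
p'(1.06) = 252.99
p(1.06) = 239.03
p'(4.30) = -436.80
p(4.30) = 385.59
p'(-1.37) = 25.31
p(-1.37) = -3.02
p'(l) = 3*(l - 8)*(l - 5)*(l + 1)^2 + (l - 8)*(l + 1)^3 + (l - 5)*(l + 1)^3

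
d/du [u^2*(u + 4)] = u*(3*u + 8)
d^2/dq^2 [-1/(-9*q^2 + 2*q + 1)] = 2*(81*q^2 - 18*q - 4*(9*q - 1)^2 - 9)/(-9*q^2 + 2*q + 1)^3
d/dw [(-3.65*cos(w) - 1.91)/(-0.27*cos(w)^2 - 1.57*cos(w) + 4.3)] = (0.9855*cos(w)^2 + 1.0314*cos(w) + 18.6937)*sin(w)/(0.0729*cos(w)^4 + 0.8478*cos(w)^3 + 0.1429*cos(w)^2 - 13.502*cos(w) + 18.49)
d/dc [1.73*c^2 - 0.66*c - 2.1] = 3.46*c - 0.66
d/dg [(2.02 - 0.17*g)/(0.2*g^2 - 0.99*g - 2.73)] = (0.034*g^2 - 0.808*g + 2.4639)/(0.04*g^4 - 0.396*g^3 - 0.1119*g^2 + 5.4054*g + 7.4529)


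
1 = 1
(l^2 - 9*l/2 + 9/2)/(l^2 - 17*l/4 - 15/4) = 2*(-2*l^2 + 9*l - 9)/(-4*l^2 + 17*l + 15)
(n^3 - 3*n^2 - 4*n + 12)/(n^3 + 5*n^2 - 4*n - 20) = (n - 3)/(n + 5)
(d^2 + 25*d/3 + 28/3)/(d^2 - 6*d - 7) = (3*d^2 + 25*d + 28)/(3*(d^2 - 6*d - 7))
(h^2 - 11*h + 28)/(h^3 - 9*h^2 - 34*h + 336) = (h - 4)/(h^2 - 2*h - 48)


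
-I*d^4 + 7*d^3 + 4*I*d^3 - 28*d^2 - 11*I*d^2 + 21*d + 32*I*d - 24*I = (d - 3)*(d - I)*(d + 8*I)*(-I*d + I)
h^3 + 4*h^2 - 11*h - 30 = (h - 3)*(h + 2)*(h + 5)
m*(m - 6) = m^2 - 6*m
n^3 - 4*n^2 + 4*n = n*(n - 2)^2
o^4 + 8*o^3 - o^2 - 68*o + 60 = (o - 2)*(o - 1)*(o + 5)*(o + 6)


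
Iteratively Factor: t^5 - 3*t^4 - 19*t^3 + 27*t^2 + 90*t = (t - 5)*(t^4 + 2*t^3 - 9*t^2 - 18*t) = t*(t - 5)*(t^3 + 2*t^2 - 9*t - 18) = t*(t - 5)*(t + 2)*(t^2 - 9) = t*(t - 5)*(t - 3)*(t + 2)*(t + 3)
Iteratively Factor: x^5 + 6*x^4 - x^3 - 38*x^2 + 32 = (x - 2)*(x^4 + 8*x^3 + 15*x^2 - 8*x - 16) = (x - 2)*(x + 4)*(x^3 + 4*x^2 - x - 4) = (x - 2)*(x - 1)*(x + 4)*(x^2 + 5*x + 4) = (x - 2)*(x - 1)*(x + 1)*(x + 4)*(x + 4)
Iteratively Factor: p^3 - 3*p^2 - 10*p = (p - 5)*(p^2 + 2*p) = (p - 5)*(p + 2)*(p)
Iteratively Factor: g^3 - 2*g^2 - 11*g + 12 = (g + 3)*(g^2 - 5*g + 4) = (g - 1)*(g + 3)*(g - 4)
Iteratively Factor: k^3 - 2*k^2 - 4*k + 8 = (k + 2)*(k^2 - 4*k + 4) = (k - 2)*(k + 2)*(k - 2)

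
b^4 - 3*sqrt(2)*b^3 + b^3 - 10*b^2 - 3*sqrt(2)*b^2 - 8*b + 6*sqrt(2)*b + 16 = (b - 1)*(b + 2)*(b - 4*sqrt(2))*(b + sqrt(2))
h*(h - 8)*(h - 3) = h^3 - 11*h^2 + 24*h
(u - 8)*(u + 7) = u^2 - u - 56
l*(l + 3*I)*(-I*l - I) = -I*l^3 + 3*l^2 - I*l^2 + 3*l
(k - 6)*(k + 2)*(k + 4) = k^3 - 28*k - 48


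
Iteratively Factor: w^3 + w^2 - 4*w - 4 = (w - 2)*(w^2 + 3*w + 2) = (w - 2)*(w + 2)*(w + 1)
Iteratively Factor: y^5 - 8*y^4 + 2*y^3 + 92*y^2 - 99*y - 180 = (y - 4)*(y^4 - 4*y^3 - 14*y^2 + 36*y + 45) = (y - 5)*(y - 4)*(y^3 + y^2 - 9*y - 9) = (y - 5)*(y - 4)*(y - 3)*(y^2 + 4*y + 3) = (y - 5)*(y - 4)*(y - 3)*(y + 1)*(y + 3)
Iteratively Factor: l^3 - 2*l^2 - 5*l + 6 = (l + 2)*(l^2 - 4*l + 3) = (l - 3)*(l + 2)*(l - 1)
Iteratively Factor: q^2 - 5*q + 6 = (q - 3)*(q - 2)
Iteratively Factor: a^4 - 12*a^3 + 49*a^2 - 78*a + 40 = (a - 5)*(a^3 - 7*a^2 + 14*a - 8) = (a - 5)*(a - 1)*(a^2 - 6*a + 8) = (a - 5)*(a - 4)*(a - 1)*(a - 2)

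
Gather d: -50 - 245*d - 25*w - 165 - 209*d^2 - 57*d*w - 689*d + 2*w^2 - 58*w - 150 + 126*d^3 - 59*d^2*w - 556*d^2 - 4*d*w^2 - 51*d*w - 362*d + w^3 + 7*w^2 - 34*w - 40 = 126*d^3 + d^2*(-59*w - 765) + d*(-4*w^2 - 108*w - 1296) + w^3 + 9*w^2 - 117*w - 405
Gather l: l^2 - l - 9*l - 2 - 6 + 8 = l^2 - 10*l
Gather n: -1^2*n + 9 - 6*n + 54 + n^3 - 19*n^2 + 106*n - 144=n^3 - 19*n^2 + 99*n - 81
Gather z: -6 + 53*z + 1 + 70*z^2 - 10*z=70*z^2 + 43*z - 5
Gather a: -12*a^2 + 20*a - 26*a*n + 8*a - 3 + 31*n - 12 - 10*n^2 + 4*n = -12*a^2 + a*(28 - 26*n) - 10*n^2 + 35*n - 15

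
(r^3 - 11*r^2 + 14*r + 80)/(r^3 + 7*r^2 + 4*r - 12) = (r^2 - 13*r + 40)/(r^2 + 5*r - 6)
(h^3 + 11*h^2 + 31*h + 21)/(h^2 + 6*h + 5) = (h^2 + 10*h + 21)/(h + 5)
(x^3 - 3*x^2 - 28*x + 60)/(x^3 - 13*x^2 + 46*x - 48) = (x^2 - x - 30)/(x^2 - 11*x + 24)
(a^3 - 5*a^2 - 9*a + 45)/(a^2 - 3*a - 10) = (a^2 - 9)/(a + 2)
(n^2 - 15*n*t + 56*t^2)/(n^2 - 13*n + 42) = (n^2 - 15*n*t + 56*t^2)/(n^2 - 13*n + 42)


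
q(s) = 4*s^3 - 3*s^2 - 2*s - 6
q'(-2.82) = 110.35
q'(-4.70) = 291.28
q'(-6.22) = 499.58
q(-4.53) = -430.34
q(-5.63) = -803.64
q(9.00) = 2649.00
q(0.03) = -6.06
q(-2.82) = -113.92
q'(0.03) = -2.17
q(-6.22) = -1072.19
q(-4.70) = -478.16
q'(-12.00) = 1798.00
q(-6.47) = -1202.00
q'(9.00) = 916.00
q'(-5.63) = 412.14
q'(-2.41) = 82.16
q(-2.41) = -74.59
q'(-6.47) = 539.15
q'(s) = 12*s^2 - 6*s - 2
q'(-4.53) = 271.43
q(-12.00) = -7326.00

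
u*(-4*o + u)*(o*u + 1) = -4*o^2*u^2 + o*u^3 - 4*o*u + u^2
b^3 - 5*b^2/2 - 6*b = b*(b - 4)*(b + 3/2)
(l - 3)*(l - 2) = l^2 - 5*l + 6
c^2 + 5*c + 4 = (c + 1)*(c + 4)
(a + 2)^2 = a^2 + 4*a + 4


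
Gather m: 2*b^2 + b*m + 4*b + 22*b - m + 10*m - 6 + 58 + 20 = 2*b^2 + 26*b + m*(b + 9) + 72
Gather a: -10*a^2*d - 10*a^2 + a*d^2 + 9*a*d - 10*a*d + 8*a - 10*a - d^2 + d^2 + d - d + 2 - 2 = a^2*(-10*d - 10) + a*(d^2 - d - 2)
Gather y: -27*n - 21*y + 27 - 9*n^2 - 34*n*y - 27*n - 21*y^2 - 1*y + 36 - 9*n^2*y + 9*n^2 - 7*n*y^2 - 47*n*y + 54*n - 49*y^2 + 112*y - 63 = y^2*(-7*n - 70) + y*(-9*n^2 - 81*n + 90)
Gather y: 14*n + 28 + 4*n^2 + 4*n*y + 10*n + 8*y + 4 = 4*n^2 + 24*n + y*(4*n + 8) + 32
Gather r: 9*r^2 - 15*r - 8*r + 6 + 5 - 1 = 9*r^2 - 23*r + 10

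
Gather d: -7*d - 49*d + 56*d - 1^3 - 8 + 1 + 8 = 0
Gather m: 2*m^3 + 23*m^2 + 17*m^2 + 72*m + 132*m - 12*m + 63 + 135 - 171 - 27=2*m^3 + 40*m^2 + 192*m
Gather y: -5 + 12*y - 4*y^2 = -4*y^2 + 12*y - 5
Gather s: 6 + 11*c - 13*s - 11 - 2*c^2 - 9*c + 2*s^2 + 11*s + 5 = -2*c^2 + 2*c + 2*s^2 - 2*s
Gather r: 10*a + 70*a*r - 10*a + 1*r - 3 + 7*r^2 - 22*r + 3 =7*r^2 + r*(70*a - 21)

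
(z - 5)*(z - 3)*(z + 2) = z^3 - 6*z^2 - z + 30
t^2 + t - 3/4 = (t - 1/2)*(t + 3/2)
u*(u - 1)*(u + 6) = u^3 + 5*u^2 - 6*u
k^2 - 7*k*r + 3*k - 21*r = (k + 3)*(k - 7*r)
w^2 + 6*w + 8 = (w + 2)*(w + 4)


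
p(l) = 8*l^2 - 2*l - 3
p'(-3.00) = -50.00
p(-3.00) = 75.00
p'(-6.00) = -98.00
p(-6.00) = 297.00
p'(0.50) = 6.00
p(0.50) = -2.00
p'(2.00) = 30.00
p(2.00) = 25.00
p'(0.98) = 13.68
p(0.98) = 2.72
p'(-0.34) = -7.44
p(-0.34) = -1.40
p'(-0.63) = -12.08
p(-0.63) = 1.44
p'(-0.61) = -11.76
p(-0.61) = 1.20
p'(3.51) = 54.16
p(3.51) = 88.54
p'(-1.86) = -31.76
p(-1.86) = 28.40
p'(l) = 16*l - 2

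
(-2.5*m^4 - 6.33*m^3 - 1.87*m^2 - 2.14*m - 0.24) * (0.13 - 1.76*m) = 4.4*m^5 + 10.8158*m^4 + 2.4683*m^3 + 3.5233*m^2 + 0.1442*m - 0.0312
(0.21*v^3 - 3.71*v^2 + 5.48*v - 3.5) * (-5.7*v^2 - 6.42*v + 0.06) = -1.197*v^5 + 19.7988*v^4 - 7.4052*v^3 - 15.4542*v^2 + 22.7988*v - 0.21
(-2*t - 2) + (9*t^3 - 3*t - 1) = 9*t^3 - 5*t - 3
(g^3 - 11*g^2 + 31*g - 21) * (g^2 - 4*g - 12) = g^5 - 15*g^4 + 63*g^3 - 13*g^2 - 288*g + 252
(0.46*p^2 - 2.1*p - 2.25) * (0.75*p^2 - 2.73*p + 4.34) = 0.345*p^4 - 2.8308*p^3 + 6.0419*p^2 - 2.9715*p - 9.765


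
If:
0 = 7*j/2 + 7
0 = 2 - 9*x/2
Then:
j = -2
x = 4/9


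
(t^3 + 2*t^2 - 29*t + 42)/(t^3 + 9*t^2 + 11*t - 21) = (t^2 - 5*t + 6)/(t^2 + 2*t - 3)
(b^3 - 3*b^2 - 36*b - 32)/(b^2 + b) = b - 4 - 32/b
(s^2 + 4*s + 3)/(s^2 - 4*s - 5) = (s + 3)/(s - 5)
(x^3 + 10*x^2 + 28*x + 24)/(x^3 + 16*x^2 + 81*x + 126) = (x^2 + 4*x + 4)/(x^2 + 10*x + 21)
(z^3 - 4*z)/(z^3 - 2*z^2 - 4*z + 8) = z/(z - 2)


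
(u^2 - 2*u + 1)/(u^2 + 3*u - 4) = (u - 1)/(u + 4)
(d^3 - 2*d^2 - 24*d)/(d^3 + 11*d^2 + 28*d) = (d - 6)/(d + 7)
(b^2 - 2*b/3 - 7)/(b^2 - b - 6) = (b + 7/3)/(b + 2)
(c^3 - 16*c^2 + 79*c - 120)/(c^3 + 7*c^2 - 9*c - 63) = (c^2 - 13*c + 40)/(c^2 + 10*c + 21)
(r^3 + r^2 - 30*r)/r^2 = r + 1 - 30/r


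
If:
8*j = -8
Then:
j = -1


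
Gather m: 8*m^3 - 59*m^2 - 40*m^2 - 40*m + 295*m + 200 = 8*m^3 - 99*m^2 + 255*m + 200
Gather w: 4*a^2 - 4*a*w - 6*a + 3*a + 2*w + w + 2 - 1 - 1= 4*a^2 - 3*a + w*(3 - 4*a)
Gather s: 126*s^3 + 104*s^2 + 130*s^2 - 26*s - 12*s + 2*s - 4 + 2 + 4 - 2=126*s^3 + 234*s^2 - 36*s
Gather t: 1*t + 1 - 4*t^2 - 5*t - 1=-4*t^2 - 4*t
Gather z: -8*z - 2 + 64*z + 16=56*z + 14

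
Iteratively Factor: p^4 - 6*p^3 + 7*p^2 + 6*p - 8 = (p - 2)*(p^3 - 4*p^2 - p + 4) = (p - 2)*(p + 1)*(p^2 - 5*p + 4) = (p - 2)*(p - 1)*(p + 1)*(p - 4)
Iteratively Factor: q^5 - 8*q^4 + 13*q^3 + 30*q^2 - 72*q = (q)*(q^4 - 8*q^3 + 13*q^2 + 30*q - 72) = q*(q - 3)*(q^3 - 5*q^2 - 2*q + 24) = q*(q - 3)*(q + 2)*(q^2 - 7*q + 12) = q*(q - 3)^2*(q + 2)*(q - 4)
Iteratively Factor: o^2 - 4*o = (o - 4)*(o)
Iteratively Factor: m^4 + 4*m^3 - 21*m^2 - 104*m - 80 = (m + 1)*(m^3 + 3*m^2 - 24*m - 80) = (m + 1)*(m + 4)*(m^2 - m - 20) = (m + 1)*(m + 4)^2*(m - 5)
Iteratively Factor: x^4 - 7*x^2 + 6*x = (x - 2)*(x^3 + 2*x^2 - 3*x) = (x - 2)*(x + 3)*(x^2 - x) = x*(x - 2)*(x + 3)*(x - 1)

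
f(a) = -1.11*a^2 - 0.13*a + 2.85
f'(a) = -2.22*a - 0.13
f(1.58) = -0.13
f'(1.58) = -3.64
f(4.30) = -18.23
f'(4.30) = -9.68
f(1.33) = 0.71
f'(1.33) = -3.08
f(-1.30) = 1.14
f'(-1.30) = 2.76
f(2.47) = -4.24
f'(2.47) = -5.61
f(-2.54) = -3.98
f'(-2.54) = 5.51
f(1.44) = 0.36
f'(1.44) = -3.33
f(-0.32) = 2.78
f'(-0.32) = 0.58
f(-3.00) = -6.75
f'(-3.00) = 6.53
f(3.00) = -7.53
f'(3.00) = -6.79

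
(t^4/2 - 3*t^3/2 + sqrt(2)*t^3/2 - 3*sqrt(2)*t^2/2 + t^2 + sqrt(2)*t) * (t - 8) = t^5/2 - 11*t^4/2 + sqrt(2)*t^4/2 - 11*sqrt(2)*t^3/2 + 13*t^3 - 8*t^2 + 13*sqrt(2)*t^2 - 8*sqrt(2)*t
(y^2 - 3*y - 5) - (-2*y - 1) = y^2 - y - 4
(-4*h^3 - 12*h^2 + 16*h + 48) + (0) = -4*h^3 - 12*h^2 + 16*h + 48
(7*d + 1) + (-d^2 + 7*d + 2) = -d^2 + 14*d + 3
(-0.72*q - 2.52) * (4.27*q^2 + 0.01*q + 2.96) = -3.0744*q^3 - 10.7676*q^2 - 2.1564*q - 7.4592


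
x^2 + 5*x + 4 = (x + 1)*(x + 4)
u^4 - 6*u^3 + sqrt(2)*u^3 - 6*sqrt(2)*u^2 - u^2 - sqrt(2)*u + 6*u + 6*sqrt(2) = (u - 6)*(u - 1)*(u + 1)*(u + sqrt(2))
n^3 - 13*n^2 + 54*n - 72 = (n - 6)*(n - 4)*(n - 3)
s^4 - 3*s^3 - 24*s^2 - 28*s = s*(s - 7)*(s + 2)^2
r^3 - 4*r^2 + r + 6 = (r - 3)*(r - 2)*(r + 1)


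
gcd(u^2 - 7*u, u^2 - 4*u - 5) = 1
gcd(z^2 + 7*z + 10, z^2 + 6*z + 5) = z + 5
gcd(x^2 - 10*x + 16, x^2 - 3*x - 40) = x - 8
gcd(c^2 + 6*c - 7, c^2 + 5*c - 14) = c + 7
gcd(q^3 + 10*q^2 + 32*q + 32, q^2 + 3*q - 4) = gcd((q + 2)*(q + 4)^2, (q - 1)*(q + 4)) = q + 4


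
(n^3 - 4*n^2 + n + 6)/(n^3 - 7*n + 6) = (n^2 - 2*n - 3)/(n^2 + 2*n - 3)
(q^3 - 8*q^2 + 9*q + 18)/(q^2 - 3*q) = q - 5 - 6/q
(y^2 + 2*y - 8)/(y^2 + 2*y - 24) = (y^2 + 2*y - 8)/(y^2 + 2*y - 24)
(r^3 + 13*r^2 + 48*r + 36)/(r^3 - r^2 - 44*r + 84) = (r^3 + 13*r^2 + 48*r + 36)/(r^3 - r^2 - 44*r + 84)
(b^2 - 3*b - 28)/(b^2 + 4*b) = (b - 7)/b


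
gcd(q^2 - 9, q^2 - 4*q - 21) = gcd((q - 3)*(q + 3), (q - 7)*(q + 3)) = q + 3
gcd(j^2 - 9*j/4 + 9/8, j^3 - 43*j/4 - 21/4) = 1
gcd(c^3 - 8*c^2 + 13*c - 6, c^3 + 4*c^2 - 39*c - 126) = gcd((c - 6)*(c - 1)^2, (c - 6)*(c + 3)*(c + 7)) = c - 6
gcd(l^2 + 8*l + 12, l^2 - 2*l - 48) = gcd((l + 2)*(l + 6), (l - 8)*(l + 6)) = l + 6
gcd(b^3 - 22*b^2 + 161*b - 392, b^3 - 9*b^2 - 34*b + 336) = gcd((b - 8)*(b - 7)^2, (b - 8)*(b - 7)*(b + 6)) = b^2 - 15*b + 56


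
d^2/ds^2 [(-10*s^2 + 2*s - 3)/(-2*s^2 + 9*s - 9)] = 2*(172*s^3 - 504*s^2 - 54*s + 837)/(8*s^6 - 108*s^5 + 594*s^4 - 1701*s^3 + 2673*s^2 - 2187*s + 729)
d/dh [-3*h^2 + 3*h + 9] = 3 - 6*h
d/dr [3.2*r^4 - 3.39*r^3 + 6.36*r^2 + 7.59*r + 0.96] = 12.8*r^3 - 10.17*r^2 + 12.72*r + 7.59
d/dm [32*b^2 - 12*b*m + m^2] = -12*b + 2*m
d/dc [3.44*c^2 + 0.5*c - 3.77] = 6.88*c + 0.5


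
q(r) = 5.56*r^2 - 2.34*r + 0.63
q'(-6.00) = -69.06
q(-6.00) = 214.83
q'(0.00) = -2.34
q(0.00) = 0.63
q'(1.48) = 14.12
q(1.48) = 9.35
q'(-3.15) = -37.37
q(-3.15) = 63.17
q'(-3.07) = -36.48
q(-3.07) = 60.22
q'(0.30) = 1.00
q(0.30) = 0.43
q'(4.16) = 43.92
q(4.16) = 87.11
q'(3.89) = 40.92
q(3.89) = 75.66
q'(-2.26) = -27.47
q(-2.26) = 34.32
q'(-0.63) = -9.35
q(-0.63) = 4.31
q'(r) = 11.12*r - 2.34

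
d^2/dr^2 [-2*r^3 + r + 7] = -12*r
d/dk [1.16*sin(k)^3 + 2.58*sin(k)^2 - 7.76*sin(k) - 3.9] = (3.48*sin(k)^2 + 5.16*sin(k) - 7.76)*cos(k)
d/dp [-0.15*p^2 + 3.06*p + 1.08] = 3.06 - 0.3*p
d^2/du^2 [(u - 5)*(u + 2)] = 2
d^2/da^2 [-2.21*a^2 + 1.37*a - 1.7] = -4.42000000000000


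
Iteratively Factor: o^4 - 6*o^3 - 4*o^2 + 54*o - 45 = (o + 3)*(o^3 - 9*o^2 + 23*o - 15) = (o - 5)*(o + 3)*(o^2 - 4*o + 3) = (o - 5)*(o - 1)*(o + 3)*(o - 3)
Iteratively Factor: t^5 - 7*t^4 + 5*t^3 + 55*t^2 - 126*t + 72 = (t - 4)*(t^4 - 3*t^3 - 7*t^2 + 27*t - 18) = (t - 4)*(t - 1)*(t^3 - 2*t^2 - 9*t + 18) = (t - 4)*(t - 2)*(t - 1)*(t^2 - 9) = (t - 4)*(t - 3)*(t - 2)*(t - 1)*(t + 3)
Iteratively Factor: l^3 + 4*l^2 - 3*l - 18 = (l + 3)*(l^2 + l - 6) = (l - 2)*(l + 3)*(l + 3)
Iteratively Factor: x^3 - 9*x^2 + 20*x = (x - 5)*(x^2 - 4*x) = x*(x - 5)*(x - 4)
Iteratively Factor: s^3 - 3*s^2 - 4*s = (s - 4)*(s^2 + s) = (s - 4)*(s + 1)*(s)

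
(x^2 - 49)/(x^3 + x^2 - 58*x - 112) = (x - 7)/(x^2 - 6*x - 16)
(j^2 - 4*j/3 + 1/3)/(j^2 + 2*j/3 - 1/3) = (j - 1)/(j + 1)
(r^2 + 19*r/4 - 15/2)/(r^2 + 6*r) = (r - 5/4)/r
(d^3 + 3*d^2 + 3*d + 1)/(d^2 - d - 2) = (d^2 + 2*d + 1)/(d - 2)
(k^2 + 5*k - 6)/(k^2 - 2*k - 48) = (k - 1)/(k - 8)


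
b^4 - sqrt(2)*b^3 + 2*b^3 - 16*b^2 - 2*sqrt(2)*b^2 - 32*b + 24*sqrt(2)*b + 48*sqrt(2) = (b + 2)*(b - 2*sqrt(2))^2*(b + 3*sqrt(2))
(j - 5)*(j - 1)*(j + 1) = j^3 - 5*j^2 - j + 5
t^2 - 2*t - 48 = (t - 8)*(t + 6)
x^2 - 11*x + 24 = (x - 8)*(x - 3)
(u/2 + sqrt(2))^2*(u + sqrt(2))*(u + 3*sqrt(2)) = u^4/4 + 2*sqrt(2)*u^3 + 23*u^2/2 + 14*sqrt(2)*u + 12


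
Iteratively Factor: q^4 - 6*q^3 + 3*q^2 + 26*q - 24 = (q - 3)*(q^3 - 3*q^2 - 6*q + 8) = (q - 3)*(q - 1)*(q^2 - 2*q - 8) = (q - 4)*(q - 3)*(q - 1)*(q + 2)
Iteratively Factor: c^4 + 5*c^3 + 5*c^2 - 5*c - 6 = (c + 1)*(c^3 + 4*c^2 + c - 6) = (c - 1)*(c + 1)*(c^2 + 5*c + 6) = (c - 1)*(c + 1)*(c + 3)*(c + 2)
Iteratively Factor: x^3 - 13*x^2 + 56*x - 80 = (x - 4)*(x^2 - 9*x + 20) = (x - 5)*(x - 4)*(x - 4)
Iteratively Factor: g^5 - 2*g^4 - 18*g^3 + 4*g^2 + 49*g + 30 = (g + 3)*(g^4 - 5*g^3 - 3*g^2 + 13*g + 10) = (g + 1)*(g + 3)*(g^3 - 6*g^2 + 3*g + 10) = (g - 2)*(g + 1)*(g + 3)*(g^2 - 4*g - 5) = (g - 2)*(g + 1)^2*(g + 3)*(g - 5)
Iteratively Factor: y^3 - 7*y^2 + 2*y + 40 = (y + 2)*(y^2 - 9*y + 20) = (y - 4)*(y + 2)*(y - 5)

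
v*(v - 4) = v^2 - 4*v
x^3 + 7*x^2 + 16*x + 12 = (x + 2)^2*(x + 3)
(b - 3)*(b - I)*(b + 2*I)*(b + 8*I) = b^4 - 3*b^3 + 9*I*b^3 - 6*b^2 - 27*I*b^2 + 18*b + 16*I*b - 48*I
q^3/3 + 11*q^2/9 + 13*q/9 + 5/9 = (q/3 + 1/3)*(q + 1)*(q + 5/3)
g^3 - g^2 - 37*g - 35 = (g - 7)*(g + 1)*(g + 5)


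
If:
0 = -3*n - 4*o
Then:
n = -4*o/3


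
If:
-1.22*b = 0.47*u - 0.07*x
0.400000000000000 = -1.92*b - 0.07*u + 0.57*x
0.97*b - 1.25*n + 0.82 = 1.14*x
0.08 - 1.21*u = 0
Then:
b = 0.02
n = -0.03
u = 0.07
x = 0.77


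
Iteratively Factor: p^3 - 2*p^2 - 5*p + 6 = (p + 2)*(p^2 - 4*p + 3) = (p - 1)*(p + 2)*(p - 3)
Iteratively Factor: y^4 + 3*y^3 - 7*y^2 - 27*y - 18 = (y + 2)*(y^3 + y^2 - 9*y - 9) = (y + 1)*(y + 2)*(y^2 - 9) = (y + 1)*(y + 2)*(y + 3)*(y - 3)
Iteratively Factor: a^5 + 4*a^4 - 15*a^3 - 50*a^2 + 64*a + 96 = (a + 1)*(a^4 + 3*a^3 - 18*a^2 - 32*a + 96) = (a - 3)*(a + 1)*(a^3 + 6*a^2 - 32) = (a - 3)*(a - 2)*(a + 1)*(a^2 + 8*a + 16) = (a - 3)*(a - 2)*(a + 1)*(a + 4)*(a + 4)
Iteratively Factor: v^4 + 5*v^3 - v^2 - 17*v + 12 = (v - 1)*(v^3 + 6*v^2 + 5*v - 12) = (v - 1)^2*(v^2 + 7*v + 12) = (v - 1)^2*(v + 3)*(v + 4)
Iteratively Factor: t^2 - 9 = (t + 3)*(t - 3)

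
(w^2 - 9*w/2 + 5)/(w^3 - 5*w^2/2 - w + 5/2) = (w - 2)/(w^2 - 1)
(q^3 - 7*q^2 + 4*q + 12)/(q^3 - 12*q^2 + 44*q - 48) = (q + 1)/(q - 4)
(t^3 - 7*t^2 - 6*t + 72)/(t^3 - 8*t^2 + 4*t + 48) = (t + 3)/(t + 2)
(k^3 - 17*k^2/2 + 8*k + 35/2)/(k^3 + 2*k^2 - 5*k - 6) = (k^2 - 19*k/2 + 35/2)/(k^2 + k - 6)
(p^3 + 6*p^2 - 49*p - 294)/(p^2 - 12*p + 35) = (p^2 + 13*p + 42)/(p - 5)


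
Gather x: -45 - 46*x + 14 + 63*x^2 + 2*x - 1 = 63*x^2 - 44*x - 32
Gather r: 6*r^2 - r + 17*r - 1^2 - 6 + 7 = 6*r^2 + 16*r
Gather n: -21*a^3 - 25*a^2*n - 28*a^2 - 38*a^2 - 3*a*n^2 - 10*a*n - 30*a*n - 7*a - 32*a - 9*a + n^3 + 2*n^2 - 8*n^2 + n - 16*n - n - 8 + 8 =-21*a^3 - 66*a^2 - 48*a + n^3 + n^2*(-3*a - 6) + n*(-25*a^2 - 40*a - 16)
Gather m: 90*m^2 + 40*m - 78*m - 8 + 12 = 90*m^2 - 38*m + 4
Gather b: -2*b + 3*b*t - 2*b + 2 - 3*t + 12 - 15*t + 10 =b*(3*t - 4) - 18*t + 24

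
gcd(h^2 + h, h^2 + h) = h^2 + h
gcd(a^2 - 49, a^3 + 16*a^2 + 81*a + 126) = a + 7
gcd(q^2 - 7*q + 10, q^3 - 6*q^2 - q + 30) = q - 5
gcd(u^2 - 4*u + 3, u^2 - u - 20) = 1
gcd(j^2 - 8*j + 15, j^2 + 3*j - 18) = j - 3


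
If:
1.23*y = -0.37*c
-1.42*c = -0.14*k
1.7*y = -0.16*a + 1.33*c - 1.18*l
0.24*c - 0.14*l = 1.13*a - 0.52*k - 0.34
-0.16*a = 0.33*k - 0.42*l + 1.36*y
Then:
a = 0.21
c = -0.02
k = -0.20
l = -0.06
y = 0.01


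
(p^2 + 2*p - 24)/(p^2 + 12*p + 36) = (p - 4)/(p + 6)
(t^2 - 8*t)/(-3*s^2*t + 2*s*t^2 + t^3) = (t - 8)/(-3*s^2 + 2*s*t + t^2)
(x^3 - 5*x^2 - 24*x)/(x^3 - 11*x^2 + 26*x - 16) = x*(x + 3)/(x^2 - 3*x + 2)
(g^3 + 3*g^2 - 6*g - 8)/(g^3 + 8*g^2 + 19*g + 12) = (g - 2)/(g + 3)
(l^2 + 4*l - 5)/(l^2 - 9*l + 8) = (l + 5)/(l - 8)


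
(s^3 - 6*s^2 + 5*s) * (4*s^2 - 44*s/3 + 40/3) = 4*s^5 - 116*s^4/3 + 364*s^3/3 - 460*s^2/3 + 200*s/3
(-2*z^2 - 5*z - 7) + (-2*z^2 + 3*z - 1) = -4*z^2 - 2*z - 8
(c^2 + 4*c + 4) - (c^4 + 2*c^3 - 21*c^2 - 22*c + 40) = -c^4 - 2*c^3 + 22*c^2 + 26*c - 36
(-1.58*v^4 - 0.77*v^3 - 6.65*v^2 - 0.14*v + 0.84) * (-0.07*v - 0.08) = 0.1106*v^5 + 0.1803*v^4 + 0.5271*v^3 + 0.5418*v^2 - 0.0476*v - 0.0672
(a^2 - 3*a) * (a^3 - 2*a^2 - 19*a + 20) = a^5 - 5*a^4 - 13*a^3 + 77*a^2 - 60*a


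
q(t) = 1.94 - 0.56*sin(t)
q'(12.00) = -0.47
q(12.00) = 2.24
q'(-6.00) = -0.54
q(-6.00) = 1.78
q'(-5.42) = -0.36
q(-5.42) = 1.51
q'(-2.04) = 0.25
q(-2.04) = 2.44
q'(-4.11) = 0.32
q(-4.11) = 1.48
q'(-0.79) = -0.39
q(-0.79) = 2.34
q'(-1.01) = -0.30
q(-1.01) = 2.41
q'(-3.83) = 0.43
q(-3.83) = 1.58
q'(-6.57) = -0.54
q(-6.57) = 2.10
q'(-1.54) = -0.02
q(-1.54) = 2.50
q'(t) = -0.56*cos(t)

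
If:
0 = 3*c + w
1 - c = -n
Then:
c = -w/3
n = -w/3 - 1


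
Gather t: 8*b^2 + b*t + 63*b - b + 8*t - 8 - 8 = 8*b^2 + 62*b + t*(b + 8) - 16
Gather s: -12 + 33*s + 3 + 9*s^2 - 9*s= 9*s^2 + 24*s - 9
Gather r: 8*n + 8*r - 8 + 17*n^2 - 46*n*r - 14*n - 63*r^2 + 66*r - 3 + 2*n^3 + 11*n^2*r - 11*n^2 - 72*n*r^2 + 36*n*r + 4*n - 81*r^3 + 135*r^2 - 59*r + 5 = 2*n^3 + 6*n^2 - 2*n - 81*r^3 + r^2*(72 - 72*n) + r*(11*n^2 - 10*n + 15) - 6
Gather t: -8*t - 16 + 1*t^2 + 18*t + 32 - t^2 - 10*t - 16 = 0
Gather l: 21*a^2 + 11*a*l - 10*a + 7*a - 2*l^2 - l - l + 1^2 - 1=21*a^2 - 3*a - 2*l^2 + l*(11*a - 2)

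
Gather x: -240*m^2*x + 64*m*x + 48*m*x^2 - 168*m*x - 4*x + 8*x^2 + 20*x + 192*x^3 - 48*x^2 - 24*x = 192*x^3 + x^2*(48*m - 40) + x*(-240*m^2 - 104*m - 8)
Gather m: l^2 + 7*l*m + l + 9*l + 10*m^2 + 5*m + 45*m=l^2 + 10*l + 10*m^2 + m*(7*l + 50)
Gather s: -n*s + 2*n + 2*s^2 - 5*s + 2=2*n + 2*s^2 + s*(-n - 5) + 2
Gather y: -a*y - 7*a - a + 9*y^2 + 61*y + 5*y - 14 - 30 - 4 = -8*a + 9*y^2 + y*(66 - a) - 48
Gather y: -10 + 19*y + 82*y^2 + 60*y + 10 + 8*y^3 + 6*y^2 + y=8*y^3 + 88*y^2 + 80*y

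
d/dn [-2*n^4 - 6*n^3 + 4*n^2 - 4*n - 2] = -8*n^3 - 18*n^2 + 8*n - 4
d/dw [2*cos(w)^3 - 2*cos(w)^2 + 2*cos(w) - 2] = 2*(-3*cos(w)^2 + 2*cos(w) - 1)*sin(w)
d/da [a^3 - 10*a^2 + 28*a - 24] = 3*a^2 - 20*a + 28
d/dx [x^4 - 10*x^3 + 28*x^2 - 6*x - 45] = 4*x^3 - 30*x^2 + 56*x - 6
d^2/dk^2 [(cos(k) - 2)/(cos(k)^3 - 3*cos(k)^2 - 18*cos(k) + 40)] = (-4*sin(k)^4 + 83*sin(k)^2 + 65*cos(k)/4 + 3*cos(3*k)/4 - 37)/((cos(k) - 5)^3*(cos(k) + 4)^3)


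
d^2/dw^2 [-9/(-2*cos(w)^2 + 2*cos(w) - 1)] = 18*(8*sin(w)^4 - 2*sin(w)^2 + 17*cos(w)/2 - 3*cos(3*w)/2 - 8)/(2*sin(w)^2 + 2*cos(w) - 3)^3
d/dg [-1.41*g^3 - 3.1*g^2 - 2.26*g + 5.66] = -4.23*g^2 - 6.2*g - 2.26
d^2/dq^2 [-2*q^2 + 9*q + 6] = -4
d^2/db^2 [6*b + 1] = 0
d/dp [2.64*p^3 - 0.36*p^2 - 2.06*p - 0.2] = 7.92*p^2 - 0.72*p - 2.06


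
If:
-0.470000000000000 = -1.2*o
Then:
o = 0.39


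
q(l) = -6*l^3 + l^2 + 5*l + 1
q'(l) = -18*l^2 + 2*l + 5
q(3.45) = -216.23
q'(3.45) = -202.34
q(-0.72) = 0.16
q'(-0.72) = -5.77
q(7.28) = -2224.57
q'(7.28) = -934.41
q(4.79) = -611.52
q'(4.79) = -398.41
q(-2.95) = 148.99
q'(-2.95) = -157.54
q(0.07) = 1.35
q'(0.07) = 5.05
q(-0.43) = -0.49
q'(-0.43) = 0.81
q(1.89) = -26.49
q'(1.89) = -55.52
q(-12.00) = 10453.00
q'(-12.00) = -2611.00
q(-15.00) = 20401.00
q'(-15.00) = -4075.00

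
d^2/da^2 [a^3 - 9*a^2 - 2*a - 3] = 6*a - 18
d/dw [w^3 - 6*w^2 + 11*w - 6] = 3*w^2 - 12*w + 11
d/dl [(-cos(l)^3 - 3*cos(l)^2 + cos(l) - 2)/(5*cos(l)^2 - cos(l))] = (5*cos(l)^4 - 2*cos(l)^3 + 2*cos(l)^2 - 20*cos(l) + 2)*sin(l)/((5*cos(l) - 1)^2*cos(l)^2)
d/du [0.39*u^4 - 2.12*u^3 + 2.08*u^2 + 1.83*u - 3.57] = 1.56*u^3 - 6.36*u^2 + 4.16*u + 1.83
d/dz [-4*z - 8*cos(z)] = 8*sin(z) - 4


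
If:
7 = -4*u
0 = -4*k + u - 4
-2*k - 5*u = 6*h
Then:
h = 31/16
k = -23/16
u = -7/4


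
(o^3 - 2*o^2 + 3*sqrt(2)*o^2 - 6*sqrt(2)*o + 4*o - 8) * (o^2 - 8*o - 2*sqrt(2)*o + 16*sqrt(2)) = o^5 - 10*o^4 + sqrt(2)*o^4 - 10*sqrt(2)*o^3 + 8*o^3 + 8*sqrt(2)*o^2 + 80*o^2 - 128*o + 80*sqrt(2)*o - 128*sqrt(2)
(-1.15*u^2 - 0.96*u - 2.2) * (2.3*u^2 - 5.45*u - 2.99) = -2.645*u^4 + 4.0595*u^3 + 3.6105*u^2 + 14.8604*u + 6.578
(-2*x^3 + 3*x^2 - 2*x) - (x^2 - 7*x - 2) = -2*x^3 + 2*x^2 + 5*x + 2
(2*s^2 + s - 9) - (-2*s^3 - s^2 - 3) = 2*s^3 + 3*s^2 + s - 6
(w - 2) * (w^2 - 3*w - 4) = w^3 - 5*w^2 + 2*w + 8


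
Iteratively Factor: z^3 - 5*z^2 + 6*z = (z - 2)*(z^2 - 3*z) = z*(z - 2)*(z - 3)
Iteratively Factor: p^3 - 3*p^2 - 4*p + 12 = (p + 2)*(p^2 - 5*p + 6) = (p - 3)*(p + 2)*(p - 2)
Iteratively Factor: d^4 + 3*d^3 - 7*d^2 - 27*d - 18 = (d + 1)*(d^3 + 2*d^2 - 9*d - 18) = (d - 3)*(d + 1)*(d^2 + 5*d + 6) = (d - 3)*(d + 1)*(d + 2)*(d + 3)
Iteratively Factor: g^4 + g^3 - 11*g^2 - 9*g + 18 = (g - 3)*(g^3 + 4*g^2 + g - 6) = (g - 3)*(g - 1)*(g^2 + 5*g + 6) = (g - 3)*(g - 1)*(g + 3)*(g + 2)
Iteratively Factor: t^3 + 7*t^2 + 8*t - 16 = (t + 4)*(t^2 + 3*t - 4) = (t + 4)^2*(t - 1)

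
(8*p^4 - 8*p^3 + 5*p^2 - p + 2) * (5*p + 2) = 40*p^5 - 24*p^4 + 9*p^3 + 5*p^2 + 8*p + 4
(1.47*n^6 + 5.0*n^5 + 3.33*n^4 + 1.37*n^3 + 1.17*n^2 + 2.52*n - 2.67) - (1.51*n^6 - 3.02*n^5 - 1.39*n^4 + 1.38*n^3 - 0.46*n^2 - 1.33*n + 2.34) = -0.04*n^6 + 8.02*n^5 + 4.72*n^4 - 0.00999999999999979*n^3 + 1.63*n^2 + 3.85*n - 5.01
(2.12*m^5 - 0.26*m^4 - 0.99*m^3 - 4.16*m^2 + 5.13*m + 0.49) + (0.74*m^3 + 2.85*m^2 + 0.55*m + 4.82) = 2.12*m^5 - 0.26*m^4 - 0.25*m^3 - 1.31*m^2 + 5.68*m + 5.31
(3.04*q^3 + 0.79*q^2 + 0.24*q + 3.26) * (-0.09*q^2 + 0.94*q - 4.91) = -0.2736*q^5 + 2.7865*q^4 - 14.2054*q^3 - 3.9467*q^2 + 1.886*q - 16.0066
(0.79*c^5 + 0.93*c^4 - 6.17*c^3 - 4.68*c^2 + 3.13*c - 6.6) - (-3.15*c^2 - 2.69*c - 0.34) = 0.79*c^5 + 0.93*c^4 - 6.17*c^3 - 1.53*c^2 + 5.82*c - 6.26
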